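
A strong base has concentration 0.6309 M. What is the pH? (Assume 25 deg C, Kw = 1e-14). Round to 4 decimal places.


A strong base dissociates completely, so [OH-] equals the given concentration.
pOH = -log10([OH-]) = -log10(0.6309) = 0.200039
pH = 14 - pOH = 14 - 0.200039
pH = 13.799961, rounded to 4 dp:

13.8000


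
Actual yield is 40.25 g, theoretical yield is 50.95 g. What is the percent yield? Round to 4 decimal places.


% yield = 100 * actual / theoretical
% yield = 100 * 40.25 / 50.95
% yield = 78.99901865 %, rounded to 4 dp:

78.9990 %


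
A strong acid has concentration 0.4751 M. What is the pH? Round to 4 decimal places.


A strong acid dissociates completely, so [H+] equals the given concentration.
pH = -log10([H+]) = -log10(0.4751)
pH = 0.32321497, rounded to 4 dp:

0.3232


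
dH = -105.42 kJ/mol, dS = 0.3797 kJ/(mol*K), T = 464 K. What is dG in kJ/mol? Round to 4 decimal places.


Gibbs: dG = dH - T*dS (consistent units, dS already in kJ/(mol*K)).
T*dS = 464 * 0.3797 = 176.1808
dG = -105.42 - (176.1808)
dG = -281.6008 kJ/mol, rounded to 4 dp:

-281.6008 kJ/mol


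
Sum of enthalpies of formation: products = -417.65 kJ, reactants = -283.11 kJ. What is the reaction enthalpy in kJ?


dH_rxn = sum(dH_f products) - sum(dH_f reactants)
dH_rxn = -417.65 - (-283.11)
dH_rxn = -134.54 kJ:

-134.54 kJ


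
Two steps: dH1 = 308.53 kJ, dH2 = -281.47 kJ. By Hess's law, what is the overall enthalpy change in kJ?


Hess's law: enthalpy is a state function, so add the step enthalpies.
dH_total = dH1 + dH2 = 308.53 + (-281.47)
dH_total = 27.06 kJ:

27.06 kJ


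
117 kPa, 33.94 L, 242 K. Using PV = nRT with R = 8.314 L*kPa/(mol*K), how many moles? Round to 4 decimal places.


PV = nRT, solve for n = PV / (RT).
PV = 117 * 33.94 = 3970.98
RT = 8.314 * 242 = 2011.988
n = 3970.98 / 2011.988
n = 1.97365988 mol, rounded to 4 dp:

1.9737 mol


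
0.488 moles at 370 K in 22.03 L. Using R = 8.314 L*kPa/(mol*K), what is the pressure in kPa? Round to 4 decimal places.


PV = nRT, solve for P = nRT / V.
nRT = 0.488 * 8.314 * 370 = 1501.1758
P = 1501.1758 / 22.03
P = 68.14234226 kPa, rounded to 4 dp:

68.1423 kPa


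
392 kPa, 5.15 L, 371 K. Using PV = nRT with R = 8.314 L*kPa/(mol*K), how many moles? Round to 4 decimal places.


PV = nRT, solve for n = PV / (RT).
PV = 392 * 5.15 = 2018.8
RT = 8.314 * 371 = 3084.494
n = 2018.8 / 3084.494
n = 0.65449957 mol, rounded to 4 dp:

0.6545 mol


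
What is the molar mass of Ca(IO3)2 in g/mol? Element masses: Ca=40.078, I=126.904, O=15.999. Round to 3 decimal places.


M = sum(count * atomic_mass) over atoms.
M = 1*40.078 + 2*126.904 + 6*15.999
M = 40.078 + 253.808 + 95.994
M = 389.88 g/mol, rounded to 3 dp:

389.880 g/mol


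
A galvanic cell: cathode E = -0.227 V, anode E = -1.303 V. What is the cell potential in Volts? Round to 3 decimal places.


Standard cell potential: E_cell = E_cathode - E_anode.
E_cell = -0.227 - (-1.303)
E_cell = 1.076 V, rounded to 3 dp:

1.076 V


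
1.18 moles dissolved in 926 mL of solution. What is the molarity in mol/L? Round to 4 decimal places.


Convert volume to liters: V_L = V_mL / 1000.
V_L = 926 / 1000 = 0.926 L
M = n / V_L = 1.18 / 0.926
M = 1.27429806 mol/L, rounded to 4 dp:

1.2743 mol/L


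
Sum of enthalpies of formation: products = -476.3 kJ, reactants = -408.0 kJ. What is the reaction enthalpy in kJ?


dH_rxn = sum(dH_f products) - sum(dH_f reactants)
dH_rxn = -476.3 - (-408.0)
dH_rxn = -68.3 kJ:

-68.30 kJ


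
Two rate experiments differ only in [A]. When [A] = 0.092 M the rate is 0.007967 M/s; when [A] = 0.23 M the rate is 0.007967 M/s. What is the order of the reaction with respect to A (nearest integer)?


Rate is proportional to [A]^n, so rate2/rate1 = ([A]2/[A]1)^n. Take logs to solve for n.
rate2/rate1 = 0.007967 / 0.007967 = 1.0
[A]2/[A]1 = 0.23 / 0.092 = 2.5
n = ln(1.0) / ln(2.5) = 0.0
Nearest integer order:

0


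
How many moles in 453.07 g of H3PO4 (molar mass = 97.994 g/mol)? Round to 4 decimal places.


n = mass / M
n = 453.07 / 97.994
n = 4.62344633 mol, rounded to 4 dp:

4.6234 mol


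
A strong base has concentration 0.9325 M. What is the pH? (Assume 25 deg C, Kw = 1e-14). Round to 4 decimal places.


A strong base dissociates completely, so [OH-] equals the given concentration.
pOH = -log10([OH-]) = -log10(0.9325) = 0.030351
pH = 14 - pOH = 14 - 0.030351
pH = 13.969649, rounded to 4 dp:

13.9696


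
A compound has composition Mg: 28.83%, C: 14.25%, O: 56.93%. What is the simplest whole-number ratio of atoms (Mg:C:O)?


Assume 100 g of compound, divide each mass% by atomic mass to get moles, then normalize by the smallest to get a raw atom ratio.
Moles per 100 g: Mg: 28.83/24.305 = 1.1862, C: 14.25/12.011 = 1.1864, O: 56.93/15.999 = 3.5583
Raw ratio (divide by min = 1.1862): Mg: 1.0, C: 1.0, O: 3.0
Multiply by 1 to clear fractions: Mg: 1.0 ~= 1, C: 1.0 ~= 1, O: 3.0 ~= 3
Reduce by GCD to get the simplest whole-number ratio:

1:1:3


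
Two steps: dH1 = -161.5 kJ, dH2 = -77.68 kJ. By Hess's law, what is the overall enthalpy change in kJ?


Hess's law: enthalpy is a state function, so add the step enthalpies.
dH_total = dH1 + dH2 = -161.5 + (-77.68)
dH_total = -239.18 kJ:

-239.18 kJ


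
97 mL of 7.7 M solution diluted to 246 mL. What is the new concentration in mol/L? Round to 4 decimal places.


Dilution: M1*V1 = M2*V2, solve for M2.
M2 = M1*V1 / V2
M2 = 7.7 * 97 / 246
M2 = 746.9 / 246
M2 = 3.03617886 mol/L, rounded to 4 dp:

3.0362 mol/L


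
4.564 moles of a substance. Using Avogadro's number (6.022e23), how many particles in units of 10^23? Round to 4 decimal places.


N = n * NA, then divide by 1e23 for the requested units.
N / 1e23 = n * 6.022
N / 1e23 = 4.564 * 6.022
N / 1e23 = 27.484408, rounded to 4 dp:

27.4844


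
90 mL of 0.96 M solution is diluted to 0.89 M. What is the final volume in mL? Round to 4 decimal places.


Dilution: M1*V1 = M2*V2, solve for V2.
V2 = M1*V1 / M2
V2 = 0.96 * 90 / 0.89
V2 = 86.4 / 0.89
V2 = 97.07865169 mL, rounded to 4 dp:

97.0787 mL


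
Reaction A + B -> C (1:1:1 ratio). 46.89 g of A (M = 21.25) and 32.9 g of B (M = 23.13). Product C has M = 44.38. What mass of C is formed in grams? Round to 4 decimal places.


Find moles of each reactant; the smaller value is the limiting reagent in a 1:1:1 reaction, so moles_C equals moles of the limiter.
n_A = mass_A / M_A = 46.89 / 21.25 = 2.206588 mol
n_B = mass_B / M_B = 32.9 / 23.13 = 1.422395 mol
Limiting reagent: B (smaller), n_limiting = 1.422395 mol
mass_C = n_limiting * M_C = 1.422395 * 44.38
mass_C = 63.1258901 g, rounded to 4 dp:

63.1259 g


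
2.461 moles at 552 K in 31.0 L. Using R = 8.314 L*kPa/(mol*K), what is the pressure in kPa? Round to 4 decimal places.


PV = nRT, solve for P = nRT / V.
nRT = 2.461 * 8.314 * 552 = 11294.3362
P = 11294.3362 / 31.0
P = 364.33342581 kPa, rounded to 4 dp:

364.3334 kPa


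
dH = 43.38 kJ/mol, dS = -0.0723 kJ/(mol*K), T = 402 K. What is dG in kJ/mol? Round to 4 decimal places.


Gibbs: dG = dH - T*dS (consistent units, dS already in kJ/(mol*K)).
T*dS = 402 * -0.0723 = -29.0646
dG = 43.38 - (-29.0646)
dG = 72.4446 kJ/mol, rounded to 4 dp:

72.4446 kJ/mol


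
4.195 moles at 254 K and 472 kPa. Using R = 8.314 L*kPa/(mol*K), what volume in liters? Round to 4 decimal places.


PV = nRT, solve for V = nRT / P.
nRT = 4.195 * 8.314 * 254 = 8858.8164
V = 8858.8164 / 472
V = 18.76867881 L, rounded to 4 dp:

18.7687 L


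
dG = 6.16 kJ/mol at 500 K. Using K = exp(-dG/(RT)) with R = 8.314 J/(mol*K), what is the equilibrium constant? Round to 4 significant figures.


dG is in kJ/mol; multiply by 1000 to match R in J/(mol*K).
RT = 8.314 * 500 = 4157.0 J/mol
exponent = -dG*1000 / (RT) = -(6.16*1000) / 4157.0 = -1.48183786
K = exp(-1.48183786)
K = 0.22721971, rounded to 4 significant figures:

0.2272


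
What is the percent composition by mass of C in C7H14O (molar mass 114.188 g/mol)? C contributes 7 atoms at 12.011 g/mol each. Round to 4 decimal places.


pct = 100 * (n_elem * M_elem) / M_total
mass_contribution = 7 * 12.011 = 84.077 g/mol
pct = 100 * 84.077 / 114.188
pct = 73.63032893 %, rounded to 4 dp:

73.6303 %


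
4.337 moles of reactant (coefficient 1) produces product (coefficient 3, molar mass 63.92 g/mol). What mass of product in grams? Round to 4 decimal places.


Use the coefficient ratio to convert reactant moles to product moles, then multiply by the product's molar mass.
moles_P = moles_R * (coeff_P / coeff_R) = 4.337 * (3/1) = 13.011
mass_P = moles_P * M_P = 13.011 * 63.92
mass_P = 831.66312 g, rounded to 4 dp:

831.6631 g


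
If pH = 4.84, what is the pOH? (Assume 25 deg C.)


At 25 deg C, pH + pOH = 14.
pOH = 14 - pH = 14 - 4.84
pOH = 9.16:

9.16


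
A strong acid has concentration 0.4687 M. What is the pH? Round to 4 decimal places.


A strong acid dissociates completely, so [H+] equals the given concentration.
pH = -log10([H+]) = -log10(0.4687)
pH = 0.32910505, rounded to 4 dp:

0.3291


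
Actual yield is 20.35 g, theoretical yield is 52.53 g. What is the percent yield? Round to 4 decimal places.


% yield = 100 * actual / theoretical
% yield = 100 * 20.35 / 52.53
% yield = 38.73976775 %, rounded to 4 dp:

38.7398 %


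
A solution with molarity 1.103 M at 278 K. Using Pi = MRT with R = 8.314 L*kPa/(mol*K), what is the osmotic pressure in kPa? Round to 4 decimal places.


Osmotic pressure (van't Hoff): Pi = M*R*T.
RT = 8.314 * 278 = 2311.292
Pi = 1.103 * 2311.292
Pi = 2549.355076 kPa, rounded to 4 dp:

2549.3551 kPa


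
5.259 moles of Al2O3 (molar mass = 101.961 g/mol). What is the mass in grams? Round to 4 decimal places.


mass = n * M
mass = 5.259 * 101.961
mass = 536.212899 g, rounded to 4 dp:

536.2129 g


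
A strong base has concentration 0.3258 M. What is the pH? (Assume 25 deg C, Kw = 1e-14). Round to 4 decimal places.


A strong base dissociates completely, so [OH-] equals the given concentration.
pOH = -log10([OH-]) = -log10(0.3258) = 0.487049
pH = 14 - pOH = 14 - 0.487049
pH = 13.512951, rounded to 4 dp:

13.5130


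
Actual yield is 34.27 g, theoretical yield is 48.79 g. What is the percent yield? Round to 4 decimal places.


% yield = 100 * actual / theoretical
% yield = 100 * 34.27 / 48.79
% yield = 70.23980324 %, rounded to 4 dp:

70.2398 %


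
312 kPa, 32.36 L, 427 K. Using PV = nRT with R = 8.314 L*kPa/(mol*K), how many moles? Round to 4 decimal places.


PV = nRT, solve for n = PV / (RT).
PV = 312 * 32.36 = 10096.32
RT = 8.314 * 427 = 3550.078
n = 10096.32 / 3550.078
n = 2.84397132 mol, rounded to 4 dp:

2.8440 mol


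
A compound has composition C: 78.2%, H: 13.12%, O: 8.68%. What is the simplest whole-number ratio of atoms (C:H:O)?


Assume 100 g of compound, divide each mass% by atomic mass to get moles, then normalize by the smallest to get a raw atom ratio.
Moles per 100 g: C: 78.2/12.011 = 6.5107, H: 13.12/1.008 = 13.0159, O: 8.68/15.999 = 0.5425
Raw ratio (divide by min = 0.5425): C: 12.001, H: 23.991, O: 1.0
Multiply by 1 to clear fractions: C: 12.001 ~= 12, H: 23.991 ~= 24, O: 1.0 ~= 1
Reduce by GCD to get the simplest whole-number ratio:

12:24:1


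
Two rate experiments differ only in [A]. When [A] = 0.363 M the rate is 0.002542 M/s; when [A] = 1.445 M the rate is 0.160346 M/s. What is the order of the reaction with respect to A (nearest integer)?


Rate is proportional to [A]^n, so rate2/rate1 = ([A]2/[A]1)^n. Take logs to solve for n.
rate2/rate1 = 0.160346 / 0.002542 = 63.0787
[A]2/[A]1 = 1.445 / 0.363 = 3.9807
n = ln(63.0787) / ln(3.9807) = 3.0
Nearest integer order:

3


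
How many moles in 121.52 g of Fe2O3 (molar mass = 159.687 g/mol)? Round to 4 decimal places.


n = mass / M
n = 121.52 / 159.687
n = 0.76098868 mol, rounded to 4 dp:

0.7610 mol


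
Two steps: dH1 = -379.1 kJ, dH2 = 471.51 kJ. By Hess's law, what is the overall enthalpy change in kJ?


Hess's law: enthalpy is a state function, so add the step enthalpies.
dH_total = dH1 + dH2 = -379.1 + (471.51)
dH_total = 92.41 kJ:

92.41 kJ


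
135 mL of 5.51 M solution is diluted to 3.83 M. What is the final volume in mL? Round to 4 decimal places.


Dilution: M1*V1 = M2*V2, solve for V2.
V2 = M1*V1 / M2
V2 = 5.51 * 135 / 3.83
V2 = 743.85 / 3.83
V2 = 194.21671018 mL, rounded to 4 dp:

194.2167 mL


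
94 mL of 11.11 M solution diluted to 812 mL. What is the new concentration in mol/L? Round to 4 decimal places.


Dilution: M1*V1 = M2*V2, solve for M2.
M2 = M1*V1 / V2
M2 = 11.11 * 94 / 812
M2 = 1044.34 / 812
M2 = 1.286133 mol/L, rounded to 4 dp:

1.2861 mol/L


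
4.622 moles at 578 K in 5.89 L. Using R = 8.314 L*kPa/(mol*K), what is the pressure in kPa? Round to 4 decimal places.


PV = nRT, solve for P = nRT / V.
nRT = 4.622 * 8.314 * 578 = 22210.984
P = 22210.984 / 5.89
P = 3770.96502547 kPa, rounded to 4 dp:

3770.9650 kPa


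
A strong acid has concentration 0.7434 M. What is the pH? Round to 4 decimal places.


A strong acid dissociates completely, so [H+] equals the given concentration.
pH = -log10([H+]) = -log10(0.7434)
pH = 0.12877744, rounded to 4 dp:

0.1288


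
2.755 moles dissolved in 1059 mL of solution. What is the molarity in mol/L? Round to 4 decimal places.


Convert volume to liters: V_L = V_mL / 1000.
V_L = 1059 / 1000 = 1.059 L
M = n / V_L = 2.755 / 1.059
M = 2.60151086 mol/L, rounded to 4 dp:

2.6015 mol/L


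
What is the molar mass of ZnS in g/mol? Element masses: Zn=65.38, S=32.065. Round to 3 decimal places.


M = sum(count * atomic_mass) over atoms.
M = 1*65.38 + 1*32.065
M = 65.38 + 32.065
M = 97.445 g/mol, rounded to 3 dp:

97.445 g/mol


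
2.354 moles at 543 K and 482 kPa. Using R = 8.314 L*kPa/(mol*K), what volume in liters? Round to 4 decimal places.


PV = nRT, solve for V = nRT / P.
nRT = 2.354 * 8.314 * 543 = 10627.1377
V = 10627.1377 / 482
V = 22.04800353 L, rounded to 4 dp:

22.0480 L


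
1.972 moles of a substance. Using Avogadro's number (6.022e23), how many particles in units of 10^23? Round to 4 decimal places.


N = n * NA, then divide by 1e23 for the requested units.
N / 1e23 = n * 6.022
N / 1e23 = 1.972 * 6.022
N / 1e23 = 11.875384, rounded to 4 dp:

11.8754


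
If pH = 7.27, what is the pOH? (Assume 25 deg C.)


At 25 deg C, pH + pOH = 14.
pOH = 14 - pH = 14 - 7.27
pOH = 6.73:

6.73


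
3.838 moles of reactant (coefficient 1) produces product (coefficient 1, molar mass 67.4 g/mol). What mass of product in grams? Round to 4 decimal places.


Use the coefficient ratio to convert reactant moles to product moles, then multiply by the product's molar mass.
moles_P = moles_R * (coeff_P / coeff_R) = 3.838 * (1/1) = 3.838
mass_P = moles_P * M_P = 3.838 * 67.4
mass_P = 258.6812 g, rounded to 4 dp:

258.6812 g


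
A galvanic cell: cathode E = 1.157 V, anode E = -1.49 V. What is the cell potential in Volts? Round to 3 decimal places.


Standard cell potential: E_cell = E_cathode - E_anode.
E_cell = 1.157 - (-1.49)
E_cell = 2.647 V, rounded to 3 dp:

2.647 V


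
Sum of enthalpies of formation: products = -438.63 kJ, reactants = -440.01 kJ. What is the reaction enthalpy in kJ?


dH_rxn = sum(dH_f products) - sum(dH_f reactants)
dH_rxn = -438.63 - (-440.01)
dH_rxn = 1.38 kJ:

1.38 kJ


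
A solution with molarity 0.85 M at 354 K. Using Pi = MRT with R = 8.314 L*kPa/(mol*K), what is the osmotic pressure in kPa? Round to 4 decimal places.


Osmotic pressure (van't Hoff): Pi = M*R*T.
RT = 8.314 * 354 = 2943.156
Pi = 0.85 * 2943.156
Pi = 2501.6826 kPa, rounded to 4 dp:

2501.6826 kPa


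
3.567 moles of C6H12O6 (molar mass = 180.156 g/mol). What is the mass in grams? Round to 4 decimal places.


mass = n * M
mass = 3.567 * 180.156
mass = 642.616452 g, rounded to 4 dp:

642.6165 g


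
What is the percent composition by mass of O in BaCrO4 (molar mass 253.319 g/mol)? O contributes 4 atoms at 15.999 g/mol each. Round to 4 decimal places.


pct = 100 * (n_elem * M_elem) / M_total
mass_contribution = 4 * 15.999 = 63.996 g/mol
pct = 100 * 63.996 / 253.319
pct = 25.2630083 %, rounded to 4 dp:

25.2630 %


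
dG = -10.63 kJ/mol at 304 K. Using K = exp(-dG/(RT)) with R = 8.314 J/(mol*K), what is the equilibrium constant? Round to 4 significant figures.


dG is in kJ/mol; multiply by 1000 to match R in J/(mol*K).
RT = 8.314 * 304 = 2527.456 J/mol
exponent = -dG*1000 / (RT) = -(-10.63*1000) / 2527.456 = 4.20581011
K = exp(4.20581011)
K = 67.074914, rounded to 4 significant figures:

67.07


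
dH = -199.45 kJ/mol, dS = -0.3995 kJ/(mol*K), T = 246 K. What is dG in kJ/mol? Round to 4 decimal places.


Gibbs: dG = dH - T*dS (consistent units, dS already in kJ/(mol*K)).
T*dS = 246 * -0.3995 = -98.277
dG = -199.45 - (-98.277)
dG = -101.173 kJ/mol, rounded to 4 dp:

-101.1730 kJ/mol


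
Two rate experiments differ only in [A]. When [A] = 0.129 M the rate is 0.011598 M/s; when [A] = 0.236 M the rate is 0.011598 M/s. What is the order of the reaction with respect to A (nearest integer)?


Rate is proportional to [A]^n, so rate2/rate1 = ([A]2/[A]1)^n. Take logs to solve for n.
rate2/rate1 = 0.011598 / 0.011598 = 1.0
[A]2/[A]1 = 0.236 / 0.129 = 1.8295
n = ln(1.0) / ln(1.8295) = 0.0
Nearest integer order:

0


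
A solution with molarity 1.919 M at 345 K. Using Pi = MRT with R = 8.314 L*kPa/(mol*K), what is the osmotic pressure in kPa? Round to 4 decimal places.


Osmotic pressure (van't Hoff): Pi = M*R*T.
RT = 8.314 * 345 = 2868.33
Pi = 1.919 * 2868.33
Pi = 5504.32527 kPa, rounded to 4 dp:

5504.3253 kPa


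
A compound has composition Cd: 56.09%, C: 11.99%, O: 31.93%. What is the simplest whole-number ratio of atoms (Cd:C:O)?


Assume 100 g of compound, divide each mass% by atomic mass to get moles, then normalize by the smallest to get a raw atom ratio.
Moles per 100 g: Cd: 56.09/112.414 = 0.499, C: 11.99/12.011 = 0.9983, O: 31.93/15.999 = 1.9957
Raw ratio (divide by min = 0.499): Cd: 1.0, C: 2.001, O: 4.0
Multiply by 1 to clear fractions: Cd: 1.0 ~= 1, C: 2.001 ~= 2, O: 4.0 ~= 4
Reduce by GCD to get the simplest whole-number ratio:

1:2:4


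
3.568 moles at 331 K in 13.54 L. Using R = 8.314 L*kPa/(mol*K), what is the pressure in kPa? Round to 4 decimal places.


PV = nRT, solve for P = nRT / V.
nRT = 3.568 * 8.314 * 331 = 9818.9005
P = 9818.9005 / 13.54
P = 725.17728951 kPa, rounded to 4 dp:

725.1773 kPa


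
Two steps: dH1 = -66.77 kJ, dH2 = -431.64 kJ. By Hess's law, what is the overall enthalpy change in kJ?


Hess's law: enthalpy is a state function, so add the step enthalpies.
dH_total = dH1 + dH2 = -66.77 + (-431.64)
dH_total = -498.41 kJ:

-498.41 kJ


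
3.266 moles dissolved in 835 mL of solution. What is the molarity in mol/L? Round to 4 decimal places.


Convert volume to liters: V_L = V_mL / 1000.
V_L = 835 / 1000 = 0.835 L
M = n / V_L = 3.266 / 0.835
M = 3.91137725 mol/L, rounded to 4 dp:

3.9114 mol/L


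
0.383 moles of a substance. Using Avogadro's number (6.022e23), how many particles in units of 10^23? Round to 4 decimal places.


N = n * NA, then divide by 1e23 for the requested units.
N / 1e23 = n * 6.022
N / 1e23 = 0.383 * 6.022
N / 1e23 = 2.306426, rounded to 4 dp:

2.3064


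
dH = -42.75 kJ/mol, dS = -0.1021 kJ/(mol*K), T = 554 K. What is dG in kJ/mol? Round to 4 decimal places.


Gibbs: dG = dH - T*dS (consistent units, dS already in kJ/(mol*K)).
T*dS = 554 * -0.1021 = -56.5634
dG = -42.75 - (-56.5634)
dG = 13.8134 kJ/mol, rounded to 4 dp:

13.8134 kJ/mol


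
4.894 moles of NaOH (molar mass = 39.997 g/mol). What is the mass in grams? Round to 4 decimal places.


mass = n * M
mass = 4.894 * 39.997
mass = 195.745318 g, rounded to 4 dp:

195.7453 g


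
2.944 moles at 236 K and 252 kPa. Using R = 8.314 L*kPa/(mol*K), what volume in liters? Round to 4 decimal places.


PV = nRT, solve for V = nRT / P.
nRT = 2.944 * 8.314 * 236 = 5776.4342
V = 5776.4342 / 252
V = 22.92235794 L, rounded to 4 dp:

22.9224 L


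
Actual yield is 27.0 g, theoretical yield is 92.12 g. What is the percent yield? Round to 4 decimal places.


% yield = 100 * actual / theoretical
% yield = 100 * 27.0 / 92.12
% yield = 29.30959618 %, rounded to 4 dp:

29.3096 %


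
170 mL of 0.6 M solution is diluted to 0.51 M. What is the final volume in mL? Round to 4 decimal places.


Dilution: M1*V1 = M2*V2, solve for V2.
V2 = M1*V1 / M2
V2 = 0.6 * 170 / 0.51
V2 = 102.0 / 0.51
V2 = 200.0 mL, rounded to 4 dp:

200.0000 mL


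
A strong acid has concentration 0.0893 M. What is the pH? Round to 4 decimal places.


A strong acid dissociates completely, so [H+] equals the given concentration.
pH = -log10([H+]) = -log10(0.0893)
pH = 1.04914854, rounded to 4 dp:

1.0491


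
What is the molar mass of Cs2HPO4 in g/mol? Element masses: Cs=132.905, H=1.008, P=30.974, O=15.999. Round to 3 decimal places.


M = sum(count * atomic_mass) over atoms.
M = 2*132.905 + 1*1.008 + 1*30.974 + 4*15.999
M = 265.81 + 1.008 + 30.974 + 63.996
M = 361.788 g/mol, rounded to 3 dp:

361.788 g/mol


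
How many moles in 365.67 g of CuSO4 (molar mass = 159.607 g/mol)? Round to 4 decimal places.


n = mass / M
n = 365.67 / 159.607
n = 2.29106493 mol, rounded to 4 dp:

2.2911 mol


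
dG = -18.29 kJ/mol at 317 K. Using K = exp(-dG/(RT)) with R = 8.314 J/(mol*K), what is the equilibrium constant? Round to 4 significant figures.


dG is in kJ/mol; multiply by 1000 to match R in J/(mol*K).
RT = 8.314 * 317 = 2635.538 J/mol
exponent = -dG*1000 / (RT) = -(-18.29*1000) / 2635.538 = 6.93975955
K = exp(6.93975955)
K = 1032.5219, rounded to 4 significant figures:

1033


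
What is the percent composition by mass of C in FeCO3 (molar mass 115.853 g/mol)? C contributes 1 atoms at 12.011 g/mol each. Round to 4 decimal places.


pct = 100 * (n_elem * M_elem) / M_total
mass_contribution = 1 * 12.011 = 12.011 g/mol
pct = 100 * 12.011 / 115.853
pct = 10.3674484 %, rounded to 4 dp:

10.3674 %


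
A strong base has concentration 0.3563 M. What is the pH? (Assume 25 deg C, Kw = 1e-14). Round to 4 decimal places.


A strong base dissociates completely, so [OH-] equals the given concentration.
pOH = -log10([OH-]) = -log10(0.3563) = 0.448184
pH = 14 - pOH = 14 - 0.448184
pH = 13.551816, rounded to 4 dp:

13.5518


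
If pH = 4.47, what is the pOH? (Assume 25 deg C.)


At 25 deg C, pH + pOH = 14.
pOH = 14 - pH = 14 - 4.47
pOH = 9.53:

9.53


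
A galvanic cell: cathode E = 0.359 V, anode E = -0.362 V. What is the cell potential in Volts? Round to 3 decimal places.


Standard cell potential: E_cell = E_cathode - E_anode.
E_cell = 0.359 - (-0.362)
E_cell = 0.721 V, rounded to 3 dp:

0.721 V


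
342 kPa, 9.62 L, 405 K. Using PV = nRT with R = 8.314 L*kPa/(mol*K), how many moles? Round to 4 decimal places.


PV = nRT, solve for n = PV / (RT).
PV = 342 * 9.62 = 3290.04
RT = 8.314 * 405 = 3367.17
n = 3290.04 / 3367.17
n = 0.97709352 mol, rounded to 4 dp:

0.9771 mol


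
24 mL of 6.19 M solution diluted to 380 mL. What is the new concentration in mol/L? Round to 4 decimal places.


Dilution: M1*V1 = M2*V2, solve for M2.
M2 = M1*V1 / V2
M2 = 6.19 * 24 / 380
M2 = 148.56 / 380
M2 = 0.39094737 mol/L, rounded to 4 dp:

0.3909 mol/L


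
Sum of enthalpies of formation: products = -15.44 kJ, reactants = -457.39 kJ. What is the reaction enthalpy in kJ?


dH_rxn = sum(dH_f products) - sum(dH_f reactants)
dH_rxn = -15.44 - (-457.39)
dH_rxn = 441.95 kJ:

441.95 kJ


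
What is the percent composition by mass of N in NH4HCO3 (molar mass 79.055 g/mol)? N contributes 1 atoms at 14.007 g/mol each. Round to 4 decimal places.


pct = 100 * (n_elem * M_elem) / M_total
mass_contribution = 1 * 14.007 = 14.007 g/mol
pct = 100 * 14.007 / 79.055
pct = 17.7180444 %, rounded to 4 dp:

17.7180 %


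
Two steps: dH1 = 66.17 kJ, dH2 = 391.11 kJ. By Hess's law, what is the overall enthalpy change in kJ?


Hess's law: enthalpy is a state function, so add the step enthalpies.
dH_total = dH1 + dH2 = 66.17 + (391.11)
dH_total = 457.28 kJ:

457.28 kJ


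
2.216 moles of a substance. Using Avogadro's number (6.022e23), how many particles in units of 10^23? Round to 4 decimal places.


N = n * NA, then divide by 1e23 for the requested units.
N / 1e23 = n * 6.022
N / 1e23 = 2.216 * 6.022
N / 1e23 = 13.344752, rounded to 4 dp:

13.3448


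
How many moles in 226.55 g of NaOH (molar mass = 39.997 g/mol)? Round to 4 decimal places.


n = mass / M
n = 226.55 / 39.997
n = 5.66417481 mol, rounded to 4 dp:

5.6642 mol


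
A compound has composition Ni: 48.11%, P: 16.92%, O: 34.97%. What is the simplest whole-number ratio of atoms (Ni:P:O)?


Assume 100 g of compound, divide each mass% by atomic mass to get moles, then normalize by the smallest to get a raw atom ratio.
Moles per 100 g: Ni: 48.11/58.693 = 0.8197, P: 16.92/30.974 = 0.5463, O: 34.97/15.999 = 2.1858
Raw ratio (divide by min = 0.5463): Ni: 1.501, P: 1.0, O: 4.001
Multiply by 2 to clear fractions: Ni: 3.001 ~= 3, P: 2.0 ~= 2, O: 8.003 ~= 8
Reduce by GCD to get the simplest whole-number ratio:

3:2:8


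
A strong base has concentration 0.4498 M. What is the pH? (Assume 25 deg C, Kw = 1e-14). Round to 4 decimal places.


A strong base dissociates completely, so [OH-] equals the given concentration.
pOH = -log10([OH-]) = -log10(0.4498) = 0.346981
pH = 14 - pOH = 14 - 0.346981
pH = 13.653019, rounded to 4 dp:

13.6530


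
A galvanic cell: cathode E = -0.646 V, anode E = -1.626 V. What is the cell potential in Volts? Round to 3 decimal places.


Standard cell potential: E_cell = E_cathode - E_anode.
E_cell = -0.646 - (-1.626)
E_cell = 0.98 V, rounded to 3 dp:

0.980 V


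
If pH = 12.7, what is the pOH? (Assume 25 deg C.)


At 25 deg C, pH + pOH = 14.
pOH = 14 - pH = 14 - 12.7
pOH = 1.3:

1.30


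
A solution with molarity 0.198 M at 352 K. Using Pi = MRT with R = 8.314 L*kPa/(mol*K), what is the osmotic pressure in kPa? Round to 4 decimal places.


Osmotic pressure (van't Hoff): Pi = M*R*T.
RT = 8.314 * 352 = 2926.528
Pi = 0.198 * 2926.528
Pi = 579.452544 kPa, rounded to 4 dp:

579.4525 kPa


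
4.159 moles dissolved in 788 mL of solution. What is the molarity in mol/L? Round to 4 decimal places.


Convert volume to liters: V_L = V_mL / 1000.
V_L = 788 / 1000 = 0.788 L
M = n / V_L = 4.159 / 0.788
M = 5.27791878 mol/L, rounded to 4 dp:

5.2779 mol/L


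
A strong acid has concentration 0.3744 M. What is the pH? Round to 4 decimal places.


A strong acid dissociates completely, so [H+] equals the given concentration.
pH = -log10([H+]) = -log10(0.3744)
pH = 0.42666416, rounded to 4 dp:

0.4267


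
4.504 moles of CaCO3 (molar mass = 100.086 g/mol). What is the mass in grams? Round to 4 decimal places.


mass = n * M
mass = 4.504 * 100.086
mass = 450.787344 g, rounded to 4 dp:

450.7873 g


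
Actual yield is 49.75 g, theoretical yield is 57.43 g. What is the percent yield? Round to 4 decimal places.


% yield = 100 * actual / theoretical
% yield = 100 * 49.75 / 57.43
% yield = 86.62719833 %, rounded to 4 dp:

86.6272 %


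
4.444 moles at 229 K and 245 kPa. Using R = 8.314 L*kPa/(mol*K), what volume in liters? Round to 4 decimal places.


PV = nRT, solve for V = nRT / P.
nRT = 4.444 * 8.314 * 229 = 8460.9583
V = 8460.9583 / 245
V = 34.53452367 L, rounded to 4 dp:

34.5345 L


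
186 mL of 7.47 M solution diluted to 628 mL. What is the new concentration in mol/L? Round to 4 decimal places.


Dilution: M1*V1 = M2*V2, solve for M2.
M2 = M1*V1 / V2
M2 = 7.47 * 186 / 628
M2 = 1389.42 / 628
M2 = 2.21245223 mol/L, rounded to 4 dp:

2.2125 mol/L


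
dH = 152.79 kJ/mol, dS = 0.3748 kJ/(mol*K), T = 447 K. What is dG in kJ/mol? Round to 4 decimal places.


Gibbs: dG = dH - T*dS (consistent units, dS already in kJ/(mol*K)).
T*dS = 447 * 0.3748 = 167.5356
dG = 152.79 - (167.5356)
dG = -14.7456 kJ/mol, rounded to 4 dp:

-14.7456 kJ/mol


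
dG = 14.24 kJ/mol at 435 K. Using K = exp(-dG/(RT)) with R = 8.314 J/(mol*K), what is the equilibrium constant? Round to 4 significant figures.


dG is in kJ/mol; multiply by 1000 to match R in J/(mol*K).
RT = 8.314 * 435 = 3616.59 J/mol
exponent = -dG*1000 / (RT) = -(14.24*1000) / 3616.59 = -3.93741065
K = exp(-3.93741065)
K = 0.019498638, rounded to 4 significant figures:

0.01950


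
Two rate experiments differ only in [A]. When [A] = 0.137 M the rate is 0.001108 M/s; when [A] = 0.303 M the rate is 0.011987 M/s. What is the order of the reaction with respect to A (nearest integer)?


Rate is proportional to [A]^n, so rate2/rate1 = ([A]2/[A]1)^n. Take logs to solve for n.
rate2/rate1 = 0.011987 / 0.001108 = 10.8186
[A]2/[A]1 = 0.303 / 0.137 = 2.2117
n = ln(10.8186) / ln(2.2117) = 3.0
Nearest integer order:

3


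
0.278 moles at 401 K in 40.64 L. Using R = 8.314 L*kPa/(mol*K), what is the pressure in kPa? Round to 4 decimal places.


PV = nRT, solve for P = nRT / V.
nRT = 0.278 * 8.314 * 401 = 926.8281
P = 926.8281 / 40.64
P = 22.80580955 kPa, rounded to 4 dp:

22.8058 kPa


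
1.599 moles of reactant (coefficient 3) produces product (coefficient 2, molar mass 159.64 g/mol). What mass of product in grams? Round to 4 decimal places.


Use the coefficient ratio to convert reactant moles to product moles, then multiply by the product's molar mass.
moles_P = moles_R * (coeff_P / coeff_R) = 1.599 * (2/3) = 1.066
mass_P = moles_P * M_P = 1.066 * 159.64
mass_P = 170.17624 g, rounded to 4 dp:

170.1762 g


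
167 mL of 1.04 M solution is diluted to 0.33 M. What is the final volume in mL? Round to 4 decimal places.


Dilution: M1*V1 = M2*V2, solve for V2.
V2 = M1*V1 / M2
V2 = 1.04 * 167 / 0.33
V2 = 173.68 / 0.33
V2 = 526.3030303 mL, rounded to 4 dp:

526.3030 mL


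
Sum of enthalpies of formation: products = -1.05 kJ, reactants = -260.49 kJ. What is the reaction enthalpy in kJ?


dH_rxn = sum(dH_f products) - sum(dH_f reactants)
dH_rxn = -1.05 - (-260.49)
dH_rxn = 259.44 kJ:

259.44 kJ


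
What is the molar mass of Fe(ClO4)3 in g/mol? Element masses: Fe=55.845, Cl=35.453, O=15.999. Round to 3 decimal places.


M = sum(count * atomic_mass) over atoms.
M = 1*55.845 + 3*35.453 + 12*15.999
M = 55.845 + 106.359 + 191.988
M = 354.192 g/mol, rounded to 3 dp:

354.192 g/mol


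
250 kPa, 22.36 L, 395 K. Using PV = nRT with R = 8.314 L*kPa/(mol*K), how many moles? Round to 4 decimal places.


PV = nRT, solve for n = PV / (RT).
PV = 250 * 22.36 = 5590.0
RT = 8.314 * 395 = 3284.03
n = 5590.0 / 3284.03
n = 1.7021769 mol, rounded to 4 dp:

1.7022 mol


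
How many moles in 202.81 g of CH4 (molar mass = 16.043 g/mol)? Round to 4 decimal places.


n = mass / M
n = 202.81 / 16.043
n = 12.64165056 mol, rounded to 4 dp:

12.6417 mol


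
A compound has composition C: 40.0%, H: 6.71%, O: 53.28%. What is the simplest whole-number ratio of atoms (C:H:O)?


Assume 100 g of compound, divide each mass% by atomic mass to get moles, then normalize by the smallest to get a raw atom ratio.
Moles per 100 g: C: 40.0/12.011 = 3.3303, H: 6.71/1.008 = 6.6567, O: 53.28/15.999 = 3.3302
Raw ratio (divide by min = 3.3302): C: 1.0, H: 1.999, O: 1.0
Multiply by 1 to clear fractions: C: 1.0 ~= 1, H: 1.999 ~= 2, O: 1.0 ~= 1
Reduce by GCD to get the simplest whole-number ratio:

1:2:1


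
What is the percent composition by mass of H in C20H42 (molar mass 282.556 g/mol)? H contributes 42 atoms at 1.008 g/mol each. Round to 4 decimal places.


pct = 100 * (n_elem * M_elem) / M_total
mass_contribution = 42 * 1.008 = 42.336 g/mol
pct = 100 * 42.336 / 282.556
pct = 14.98322456 %, rounded to 4 dp:

14.9832 %


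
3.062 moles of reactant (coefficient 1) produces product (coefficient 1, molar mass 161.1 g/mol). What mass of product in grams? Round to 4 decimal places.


Use the coefficient ratio to convert reactant moles to product moles, then multiply by the product's molar mass.
moles_P = moles_R * (coeff_P / coeff_R) = 3.062 * (1/1) = 3.062
mass_P = moles_P * M_P = 3.062 * 161.1
mass_P = 493.2882 g, rounded to 4 dp:

493.2882 g


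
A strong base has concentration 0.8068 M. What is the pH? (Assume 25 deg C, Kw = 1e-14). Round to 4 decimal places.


A strong base dissociates completely, so [OH-] equals the given concentration.
pOH = -log10([OH-]) = -log10(0.8068) = 0.093234
pH = 14 - pOH = 14 - 0.093234
pH = 13.906766, rounded to 4 dp:

13.9068


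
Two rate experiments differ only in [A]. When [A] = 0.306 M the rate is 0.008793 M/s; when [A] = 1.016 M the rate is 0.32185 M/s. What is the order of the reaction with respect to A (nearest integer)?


Rate is proportional to [A]^n, so rate2/rate1 = ([A]2/[A]1)^n. Take logs to solve for n.
rate2/rate1 = 0.32185 / 0.008793 = 36.603
[A]2/[A]1 = 1.016 / 0.306 = 3.3203
n = ln(36.603) / ln(3.3203) = 3.0
Nearest integer order:

3


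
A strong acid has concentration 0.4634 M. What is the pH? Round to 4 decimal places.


A strong acid dissociates completely, so [H+] equals the given concentration.
pH = -log10([H+]) = -log10(0.4634)
pH = 0.33404397, rounded to 4 dp:

0.3340


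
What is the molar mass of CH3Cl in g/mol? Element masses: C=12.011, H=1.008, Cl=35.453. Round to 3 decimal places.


M = sum(count * atomic_mass) over atoms.
M = 1*12.011 + 3*1.008 + 1*35.453
M = 12.011 + 3.024 + 35.453
M = 50.488 g/mol, rounded to 3 dp:

50.488 g/mol


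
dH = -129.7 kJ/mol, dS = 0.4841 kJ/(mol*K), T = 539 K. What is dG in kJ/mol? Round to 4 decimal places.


Gibbs: dG = dH - T*dS (consistent units, dS already in kJ/(mol*K)).
T*dS = 539 * 0.4841 = 260.9299
dG = -129.7 - (260.9299)
dG = -390.6299 kJ/mol, rounded to 4 dp:

-390.6299 kJ/mol


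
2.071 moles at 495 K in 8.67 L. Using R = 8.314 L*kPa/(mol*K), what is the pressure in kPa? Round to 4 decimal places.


PV = nRT, solve for P = nRT / V.
nRT = 2.071 * 8.314 * 495 = 8523.0555
P = 8523.0555 / 8.67
P = 983.05138408 kPa, rounded to 4 dp:

983.0514 kPa


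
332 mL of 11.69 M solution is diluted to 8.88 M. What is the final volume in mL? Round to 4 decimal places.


Dilution: M1*V1 = M2*V2, solve for V2.
V2 = M1*V1 / M2
V2 = 11.69 * 332 / 8.88
V2 = 3881.08 / 8.88
V2 = 437.05855856 mL, rounded to 4 dp:

437.0586 mL


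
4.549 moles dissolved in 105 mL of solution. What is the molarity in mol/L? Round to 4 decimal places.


Convert volume to liters: V_L = V_mL / 1000.
V_L = 105 / 1000 = 0.105 L
M = n / V_L = 4.549 / 0.105
M = 43.32380952 mol/L, rounded to 4 dp:

43.3238 mol/L


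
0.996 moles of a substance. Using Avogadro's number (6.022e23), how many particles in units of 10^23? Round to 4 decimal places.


N = n * NA, then divide by 1e23 for the requested units.
N / 1e23 = n * 6.022
N / 1e23 = 0.996 * 6.022
N / 1e23 = 5.997912, rounded to 4 dp:

5.9979


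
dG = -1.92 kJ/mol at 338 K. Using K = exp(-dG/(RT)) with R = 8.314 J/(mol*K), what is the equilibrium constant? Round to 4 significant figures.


dG is in kJ/mol; multiply by 1000 to match R in J/(mol*K).
RT = 8.314 * 338 = 2810.132 J/mol
exponent = -dG*1000 / (RT) = -(-1.92*1000) / 2810.132 = 0.68324193
K = exp(0.68324193)
K = 1.9802873, rounded to 4 significant figures:

1.980


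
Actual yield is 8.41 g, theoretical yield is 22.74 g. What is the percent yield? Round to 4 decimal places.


% yield = 100 * actual / theoretical
% yield = 100 * 8.41 / 22.74
% yield = 36.98328936 %, rounded to 4 dp:

36.9833 %


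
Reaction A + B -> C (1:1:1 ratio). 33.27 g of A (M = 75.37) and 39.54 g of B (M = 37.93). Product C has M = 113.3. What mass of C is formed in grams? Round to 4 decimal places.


Find moles of each reactant; the smaller value is the limiting reagent in a 1:1:1 reaction, so moles_C equals moles of the limiter.
n_A = mass_A / M_A = 33.27 / 75.37 = 0.441422 mol
n_B = mass_B / M_B = 39.54 / 37.93 = 1.042447 mol
Limiting reagent: A (smaller), n_limiting = 0.441422 mol
mass_C = n_limiting * M_C = 0.441422 * 113.3
mass_C = 50.0131126 g, rounded to 4 dp:

50.0131 g


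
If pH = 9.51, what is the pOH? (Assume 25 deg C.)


At 25 deg C, pH + pOH = 14.
pOH = 14 - pH = 14 - 9.51
pOH = 4.49:

4.49


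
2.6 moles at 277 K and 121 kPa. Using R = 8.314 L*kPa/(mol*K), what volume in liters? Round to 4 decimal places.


PV = nRT, solve for V = nRT / P.
nRT = 2.6 * 8.314 * 277 = 5987.7428
V = 5987.7428 / 121
V = 49.48547769 L, rounded to 4 dp:

49.4855 L


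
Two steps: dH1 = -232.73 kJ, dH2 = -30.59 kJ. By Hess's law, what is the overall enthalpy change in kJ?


Hess's law: enthalpy is a state function, so add the step enthalpies.
dH_total = dH1 + dH2 = -232.73 + (-30.59)
dH_total = -263.32 kJ:

-263.32 kJ


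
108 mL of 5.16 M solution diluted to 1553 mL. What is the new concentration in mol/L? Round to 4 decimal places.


Dilution: M1*V1 = M2*V2, solve for M2.
M2 = M1*V1 / V2
M2 = 5.16 * 108 / 1553
M2 = 557.28 / 1553
M2 = 0.35884095 mol/L, rounded to 4 dp:

0.3588 mol/L


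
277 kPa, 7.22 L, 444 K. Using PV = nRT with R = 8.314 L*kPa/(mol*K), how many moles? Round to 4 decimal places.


PV = nRT, solve for n = PV / (RT).
PV = 277 * 7.22 = 1999.94
RT = 8.314 * 444 = 3691.416
n = 1999.94 / 3691.416
n = 0.54178126 mol, rounded to 4 dp:

0.5418 mol


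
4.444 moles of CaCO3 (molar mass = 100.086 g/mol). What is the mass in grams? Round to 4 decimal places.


mass = n * M
mass = 4.444 * 100.086
mass = 444.782184 g, rounded to 4 dp:

444.7822 g


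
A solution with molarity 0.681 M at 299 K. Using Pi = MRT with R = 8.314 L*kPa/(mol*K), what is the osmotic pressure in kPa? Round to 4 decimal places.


Osmotic pressure (van't Hoff): Pi = M*R*T.
RT = 8.314 * 299 = 2485.886
Pi = 0.681 * 2485.886
Pi = 1692.888366 kPa, rounded to 4 dp:

1692.8884 kPa


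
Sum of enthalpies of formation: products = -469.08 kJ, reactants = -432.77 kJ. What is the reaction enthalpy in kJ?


dH_rxn = sum(dH_f products) - sum(dH_f reactants)
dH_rxn = -469.08 - (-432.77)
dH_rxn = -36.31 kJ:

-36.31 kJ


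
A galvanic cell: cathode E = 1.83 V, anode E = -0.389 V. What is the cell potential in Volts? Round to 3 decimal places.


Standard cell potential: E_cell = E_cathode - E_anode.
E_cell = 1.83 - (-0.389)
E_cell = 2.219 V, rounded to 3 dp:

2.219 V


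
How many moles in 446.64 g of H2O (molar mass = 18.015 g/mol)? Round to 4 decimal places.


n = mass / M
n = 446.64 / 18.015
n = 24.79267277 mol, rounded to 4 dp:

24.7927 mol


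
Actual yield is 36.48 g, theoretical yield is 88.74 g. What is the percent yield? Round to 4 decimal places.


% yield = 100 * actual / theoretical
% yield = 100 * 36.48 / 88.74
% yield = 41.10885734 %, rounded to 4 dp:

41.1089 %


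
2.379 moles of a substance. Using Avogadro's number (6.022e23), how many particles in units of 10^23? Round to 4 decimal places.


N = n * NA, then divide by 1e23 for the requested units.
N / 1e23 = n * 6.022
N / 1e23 = 2.379 * 6.022
N / 1e23 = 14.326338, rounded to 4 dp:

14.3263


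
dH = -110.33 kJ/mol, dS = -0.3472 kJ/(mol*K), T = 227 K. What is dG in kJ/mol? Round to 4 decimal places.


Gibbs: dG = dH - T*dS (consistent units, dS already in kJ/(mol*K)).
T*dS = 227 * -0.3472 = -78.8144
dG = -110.33 - (-78.8144)
dG = -31.5156 kJ/mol, rounded to 4 dp:

-31.5156 kJ/mol


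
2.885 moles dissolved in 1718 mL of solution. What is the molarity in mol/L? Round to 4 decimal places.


Convert volume to liters: V_L = V_mL / 1000.
V_L = 1718 / 1000 = 1.718 L
M = n / V_L = 2.885 / 1.718
M = 1.67927823 mol/L, rounded to 4 dp:

1.6793 mol/L


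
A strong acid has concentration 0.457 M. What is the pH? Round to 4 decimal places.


A strong acid dissociates completely, so [H+] equals the given concentration.
pH = -log10([H+]) = -log10(0.457)
pH = 0.3400838, rounded to 4 dp:

0.3401


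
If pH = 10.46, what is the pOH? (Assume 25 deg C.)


At 25 deg C, pH + pOH = 14.
pOH = 14 - pH = 14 - 10.46
pOH = 3.54:

3.54


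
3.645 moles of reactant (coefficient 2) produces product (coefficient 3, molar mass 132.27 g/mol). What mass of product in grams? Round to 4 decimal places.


Use the coefficient ratio to convert reactant moles to product moles, then multiply by the product's molar mass.
moles_P = moles_R * (coeff_P / coeff_R) = 3.645 * (3/2) = 5.4675
mass_P = moles_P * M_P = 5.4675 * 132.27
mass_P = 723.186225 g, rounded to 4 dp:

723.1862 g
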